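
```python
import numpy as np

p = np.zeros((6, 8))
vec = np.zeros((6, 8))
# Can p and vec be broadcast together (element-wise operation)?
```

Yes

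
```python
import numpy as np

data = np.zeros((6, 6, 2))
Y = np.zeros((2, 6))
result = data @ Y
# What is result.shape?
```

(6, 6, 6)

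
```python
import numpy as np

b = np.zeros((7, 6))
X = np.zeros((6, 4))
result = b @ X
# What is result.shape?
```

(7, 4)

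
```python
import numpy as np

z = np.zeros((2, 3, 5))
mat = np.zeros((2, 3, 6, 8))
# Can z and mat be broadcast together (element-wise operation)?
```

No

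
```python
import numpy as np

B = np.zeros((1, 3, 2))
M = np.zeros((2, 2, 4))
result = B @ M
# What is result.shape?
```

(2, 3, 4)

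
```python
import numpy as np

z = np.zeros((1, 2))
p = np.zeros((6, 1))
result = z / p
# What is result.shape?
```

(6, 2)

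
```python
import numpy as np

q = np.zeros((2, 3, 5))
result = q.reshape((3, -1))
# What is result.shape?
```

(3, 10)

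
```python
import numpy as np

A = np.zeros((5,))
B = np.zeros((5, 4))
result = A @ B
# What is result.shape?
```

(4,)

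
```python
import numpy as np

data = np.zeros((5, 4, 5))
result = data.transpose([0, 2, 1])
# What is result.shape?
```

(5, 5, 4)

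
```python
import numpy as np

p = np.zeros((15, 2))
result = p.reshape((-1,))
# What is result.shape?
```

(30,)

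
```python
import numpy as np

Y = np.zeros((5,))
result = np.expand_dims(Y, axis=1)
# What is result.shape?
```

(5, 1)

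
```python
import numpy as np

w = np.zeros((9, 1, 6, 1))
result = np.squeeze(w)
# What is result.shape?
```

(9, 6)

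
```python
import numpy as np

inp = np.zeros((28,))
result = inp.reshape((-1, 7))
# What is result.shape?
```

(4, 7)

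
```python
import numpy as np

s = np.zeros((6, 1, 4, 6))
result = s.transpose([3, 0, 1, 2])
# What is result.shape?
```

(6, 6, 1, 4)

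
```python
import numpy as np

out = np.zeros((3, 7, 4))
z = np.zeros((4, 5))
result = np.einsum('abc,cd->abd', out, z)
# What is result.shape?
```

(3, 7, 5)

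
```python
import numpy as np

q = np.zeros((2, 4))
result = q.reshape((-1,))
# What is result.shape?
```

(8,)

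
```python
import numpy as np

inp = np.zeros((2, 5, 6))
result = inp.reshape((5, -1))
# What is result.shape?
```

(5, 12)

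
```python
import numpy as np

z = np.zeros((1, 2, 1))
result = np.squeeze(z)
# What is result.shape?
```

(2,)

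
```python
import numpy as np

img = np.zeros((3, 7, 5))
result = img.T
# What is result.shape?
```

(5, 7, 3)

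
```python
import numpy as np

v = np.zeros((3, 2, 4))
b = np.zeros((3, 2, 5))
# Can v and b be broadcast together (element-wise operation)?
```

No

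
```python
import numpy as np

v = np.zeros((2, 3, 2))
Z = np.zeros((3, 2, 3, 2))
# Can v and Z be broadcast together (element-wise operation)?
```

Yes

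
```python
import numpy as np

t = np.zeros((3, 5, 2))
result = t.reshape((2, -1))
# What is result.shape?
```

(2, 15)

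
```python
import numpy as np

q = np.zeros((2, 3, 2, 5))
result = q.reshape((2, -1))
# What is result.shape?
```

(2, 30)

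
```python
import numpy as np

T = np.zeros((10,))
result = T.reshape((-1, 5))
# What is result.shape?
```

(2, 5)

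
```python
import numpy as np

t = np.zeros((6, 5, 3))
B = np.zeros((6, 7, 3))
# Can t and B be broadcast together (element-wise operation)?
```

No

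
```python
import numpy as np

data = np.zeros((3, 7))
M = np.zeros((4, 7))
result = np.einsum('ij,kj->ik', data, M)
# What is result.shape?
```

(3, 4)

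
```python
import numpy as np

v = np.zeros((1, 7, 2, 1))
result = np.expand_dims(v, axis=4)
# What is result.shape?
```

(1, 7, 2, 1, 1)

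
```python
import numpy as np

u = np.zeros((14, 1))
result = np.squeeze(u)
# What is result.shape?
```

(14,)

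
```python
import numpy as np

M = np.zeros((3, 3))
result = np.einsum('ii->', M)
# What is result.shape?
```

()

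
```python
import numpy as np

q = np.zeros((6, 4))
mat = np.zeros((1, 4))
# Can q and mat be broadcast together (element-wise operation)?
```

Yes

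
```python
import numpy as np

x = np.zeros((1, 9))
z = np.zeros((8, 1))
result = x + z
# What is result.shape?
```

(8, 9)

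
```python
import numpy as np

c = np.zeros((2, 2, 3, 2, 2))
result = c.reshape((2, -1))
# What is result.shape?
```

(2, 24)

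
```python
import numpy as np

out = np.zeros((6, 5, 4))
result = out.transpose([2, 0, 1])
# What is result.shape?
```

(4, 6, 5)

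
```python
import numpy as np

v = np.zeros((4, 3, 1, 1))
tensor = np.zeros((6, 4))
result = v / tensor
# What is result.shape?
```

(4, 3, 6, 4)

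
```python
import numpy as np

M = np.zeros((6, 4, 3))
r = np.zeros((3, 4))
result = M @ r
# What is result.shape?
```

(6, 4, 4)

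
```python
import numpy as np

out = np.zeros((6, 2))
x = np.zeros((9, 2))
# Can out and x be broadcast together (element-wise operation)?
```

No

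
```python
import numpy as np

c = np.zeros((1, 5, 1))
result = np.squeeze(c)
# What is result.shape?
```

(5,)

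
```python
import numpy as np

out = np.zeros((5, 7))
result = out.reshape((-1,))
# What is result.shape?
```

(35,)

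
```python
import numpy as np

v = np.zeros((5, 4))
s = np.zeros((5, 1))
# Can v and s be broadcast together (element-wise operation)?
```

Yes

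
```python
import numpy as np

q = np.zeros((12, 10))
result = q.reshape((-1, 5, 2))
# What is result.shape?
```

(12, 5, 2)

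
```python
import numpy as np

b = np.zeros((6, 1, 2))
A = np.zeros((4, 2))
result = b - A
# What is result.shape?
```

(6, 4, 2)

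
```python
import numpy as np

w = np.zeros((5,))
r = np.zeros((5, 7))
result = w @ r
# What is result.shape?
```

(7,)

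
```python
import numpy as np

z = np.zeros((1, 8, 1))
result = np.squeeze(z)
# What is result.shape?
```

(8,)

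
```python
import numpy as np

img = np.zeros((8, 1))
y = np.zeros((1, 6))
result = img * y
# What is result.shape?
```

(8, 6)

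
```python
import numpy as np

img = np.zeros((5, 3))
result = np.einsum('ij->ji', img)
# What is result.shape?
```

(3, 5)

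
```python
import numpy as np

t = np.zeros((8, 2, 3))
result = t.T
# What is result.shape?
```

(3, 2, 8)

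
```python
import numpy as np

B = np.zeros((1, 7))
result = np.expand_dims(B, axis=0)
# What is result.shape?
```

(1, 1, 7)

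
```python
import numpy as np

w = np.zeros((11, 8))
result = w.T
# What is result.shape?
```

(8, 11)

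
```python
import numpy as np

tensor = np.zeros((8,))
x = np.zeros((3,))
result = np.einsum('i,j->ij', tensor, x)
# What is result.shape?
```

(8, 3)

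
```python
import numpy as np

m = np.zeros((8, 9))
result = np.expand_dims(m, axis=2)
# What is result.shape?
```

(8, 9, 1)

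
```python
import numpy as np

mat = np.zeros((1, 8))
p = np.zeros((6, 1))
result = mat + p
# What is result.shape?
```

(6, 8)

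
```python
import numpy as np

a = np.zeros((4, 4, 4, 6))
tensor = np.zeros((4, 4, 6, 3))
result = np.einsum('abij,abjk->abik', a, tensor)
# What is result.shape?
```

(4, 4, 4, 3)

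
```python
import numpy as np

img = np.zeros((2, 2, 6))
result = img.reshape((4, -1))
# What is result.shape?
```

(4, 6)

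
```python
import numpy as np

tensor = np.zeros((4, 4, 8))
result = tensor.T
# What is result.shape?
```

(8, 4, 4)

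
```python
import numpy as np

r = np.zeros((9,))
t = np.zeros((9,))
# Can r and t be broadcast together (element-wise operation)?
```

Yes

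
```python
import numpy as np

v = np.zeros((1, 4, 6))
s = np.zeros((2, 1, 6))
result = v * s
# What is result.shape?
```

(2, 4, 6)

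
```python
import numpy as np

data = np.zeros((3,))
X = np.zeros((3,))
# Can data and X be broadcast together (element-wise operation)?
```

Yes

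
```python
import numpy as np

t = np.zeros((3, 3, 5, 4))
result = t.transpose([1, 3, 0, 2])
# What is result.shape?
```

(3, 4, 3, 5)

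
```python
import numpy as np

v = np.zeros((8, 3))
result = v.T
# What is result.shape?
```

(3, 8)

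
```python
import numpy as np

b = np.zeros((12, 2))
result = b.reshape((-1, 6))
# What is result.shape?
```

(4, 6)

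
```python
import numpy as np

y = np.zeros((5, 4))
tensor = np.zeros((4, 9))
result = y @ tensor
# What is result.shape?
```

(5, 9)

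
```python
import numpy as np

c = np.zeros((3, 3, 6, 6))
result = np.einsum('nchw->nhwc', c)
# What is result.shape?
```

(3, 6, 6, 3)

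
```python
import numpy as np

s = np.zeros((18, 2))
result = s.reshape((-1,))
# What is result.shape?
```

(36,)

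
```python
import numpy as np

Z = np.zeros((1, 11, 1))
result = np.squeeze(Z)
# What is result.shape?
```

(11,)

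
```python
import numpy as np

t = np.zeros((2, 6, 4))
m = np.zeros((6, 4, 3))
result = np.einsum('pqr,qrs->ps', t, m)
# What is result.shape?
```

(2, 3)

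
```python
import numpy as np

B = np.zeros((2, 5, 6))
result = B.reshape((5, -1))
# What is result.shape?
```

(5, 12)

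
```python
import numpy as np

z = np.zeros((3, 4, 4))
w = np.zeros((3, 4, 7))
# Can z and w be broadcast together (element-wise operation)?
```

No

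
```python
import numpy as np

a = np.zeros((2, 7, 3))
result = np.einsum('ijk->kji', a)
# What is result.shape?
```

(3, 7, 2)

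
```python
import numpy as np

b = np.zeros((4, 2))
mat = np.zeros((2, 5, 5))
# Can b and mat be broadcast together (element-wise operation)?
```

No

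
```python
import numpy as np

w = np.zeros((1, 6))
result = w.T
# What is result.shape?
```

(6, 1)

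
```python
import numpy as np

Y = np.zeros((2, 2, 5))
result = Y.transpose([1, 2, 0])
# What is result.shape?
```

(2, 5, 2)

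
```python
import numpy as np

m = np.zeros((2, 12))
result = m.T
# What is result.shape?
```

(12, 2)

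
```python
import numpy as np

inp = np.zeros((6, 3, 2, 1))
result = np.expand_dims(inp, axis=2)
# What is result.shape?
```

(6, 3, 1, 2, 1)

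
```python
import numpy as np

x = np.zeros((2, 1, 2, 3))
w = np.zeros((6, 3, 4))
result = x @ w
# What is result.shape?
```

(2, 6, 2, 4)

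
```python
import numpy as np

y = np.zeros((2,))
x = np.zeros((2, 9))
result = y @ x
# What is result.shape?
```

(9,)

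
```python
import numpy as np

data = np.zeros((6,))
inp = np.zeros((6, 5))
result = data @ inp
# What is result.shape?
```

(5,)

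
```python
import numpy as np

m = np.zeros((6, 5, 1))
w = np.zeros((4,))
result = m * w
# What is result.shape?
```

(6, 5, 4)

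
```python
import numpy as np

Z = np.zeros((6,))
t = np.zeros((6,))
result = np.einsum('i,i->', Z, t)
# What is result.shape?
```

()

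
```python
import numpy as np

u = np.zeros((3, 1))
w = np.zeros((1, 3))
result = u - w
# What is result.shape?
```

(3, 3)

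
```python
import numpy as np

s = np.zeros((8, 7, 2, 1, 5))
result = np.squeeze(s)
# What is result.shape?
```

(8, 7, 2, 5)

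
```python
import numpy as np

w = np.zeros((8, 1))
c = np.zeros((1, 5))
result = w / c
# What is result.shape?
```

(8, 5)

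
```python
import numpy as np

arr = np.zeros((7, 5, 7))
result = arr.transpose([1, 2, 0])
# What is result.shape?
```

(5, 7, 7)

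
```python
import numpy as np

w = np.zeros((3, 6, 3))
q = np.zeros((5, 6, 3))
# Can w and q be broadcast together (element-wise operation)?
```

No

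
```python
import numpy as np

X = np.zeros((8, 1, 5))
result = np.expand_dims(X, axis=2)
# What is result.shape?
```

(8, 1, 1, 5)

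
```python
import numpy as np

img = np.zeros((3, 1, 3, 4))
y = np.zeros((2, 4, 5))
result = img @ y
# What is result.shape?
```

(3, 2, 3, 5)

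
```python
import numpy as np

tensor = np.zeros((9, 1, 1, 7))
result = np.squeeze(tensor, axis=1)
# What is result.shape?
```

(9, 1, 7)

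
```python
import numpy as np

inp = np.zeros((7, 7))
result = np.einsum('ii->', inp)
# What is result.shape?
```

()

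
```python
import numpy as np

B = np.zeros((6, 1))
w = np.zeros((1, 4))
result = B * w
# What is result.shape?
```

(6, 4)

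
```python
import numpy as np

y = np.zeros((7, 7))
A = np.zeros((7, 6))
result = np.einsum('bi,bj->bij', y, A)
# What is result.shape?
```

(7, 7, 6)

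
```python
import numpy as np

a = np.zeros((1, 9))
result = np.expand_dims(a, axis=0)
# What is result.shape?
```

(1, 1, 9)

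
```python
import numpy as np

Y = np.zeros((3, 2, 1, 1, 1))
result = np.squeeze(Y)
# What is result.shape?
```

(3, 2)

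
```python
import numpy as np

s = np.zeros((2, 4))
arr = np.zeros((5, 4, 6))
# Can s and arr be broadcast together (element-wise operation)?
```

No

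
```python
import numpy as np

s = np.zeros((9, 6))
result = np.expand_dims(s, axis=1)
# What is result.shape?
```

(9, 1, 6)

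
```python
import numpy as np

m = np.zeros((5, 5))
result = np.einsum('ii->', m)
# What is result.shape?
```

()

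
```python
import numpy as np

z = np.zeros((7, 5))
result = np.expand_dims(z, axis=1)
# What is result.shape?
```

(7, 1, 5)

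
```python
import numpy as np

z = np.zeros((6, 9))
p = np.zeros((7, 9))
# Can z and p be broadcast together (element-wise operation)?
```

No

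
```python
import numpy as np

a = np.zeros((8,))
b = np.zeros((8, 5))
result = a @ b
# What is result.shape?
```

(5,)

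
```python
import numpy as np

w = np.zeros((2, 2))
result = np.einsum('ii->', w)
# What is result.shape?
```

()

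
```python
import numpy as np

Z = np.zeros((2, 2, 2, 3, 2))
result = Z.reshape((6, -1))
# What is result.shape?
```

(6, 8)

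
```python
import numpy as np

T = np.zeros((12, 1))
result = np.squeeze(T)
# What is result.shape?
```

(12,)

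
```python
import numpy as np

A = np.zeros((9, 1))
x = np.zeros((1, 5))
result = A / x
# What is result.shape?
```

(9, 5)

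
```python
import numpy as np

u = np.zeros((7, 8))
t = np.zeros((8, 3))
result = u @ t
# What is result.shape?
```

(7, 3)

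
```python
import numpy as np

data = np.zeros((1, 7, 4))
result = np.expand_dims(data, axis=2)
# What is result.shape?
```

(1, 7, 1, 4)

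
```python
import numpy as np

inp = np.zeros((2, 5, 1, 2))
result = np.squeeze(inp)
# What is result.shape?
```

(2, 5, 2)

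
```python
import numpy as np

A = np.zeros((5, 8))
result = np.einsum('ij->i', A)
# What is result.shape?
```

(5,)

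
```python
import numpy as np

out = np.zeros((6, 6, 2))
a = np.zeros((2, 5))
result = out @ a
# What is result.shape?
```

(6, 6, 5)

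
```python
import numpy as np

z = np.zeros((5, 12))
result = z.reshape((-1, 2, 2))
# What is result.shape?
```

(15, 2, 2)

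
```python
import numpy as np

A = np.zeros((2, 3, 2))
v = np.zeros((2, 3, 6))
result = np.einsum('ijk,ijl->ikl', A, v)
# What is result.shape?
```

(2, 2, 6)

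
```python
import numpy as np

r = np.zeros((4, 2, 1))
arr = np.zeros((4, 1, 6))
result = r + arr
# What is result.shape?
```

(4, 2, 6)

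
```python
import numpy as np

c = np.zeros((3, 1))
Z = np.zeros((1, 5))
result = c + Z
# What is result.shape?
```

(3, 5)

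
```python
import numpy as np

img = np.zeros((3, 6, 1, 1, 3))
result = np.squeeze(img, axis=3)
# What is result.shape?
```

(3, 6, 1, 3)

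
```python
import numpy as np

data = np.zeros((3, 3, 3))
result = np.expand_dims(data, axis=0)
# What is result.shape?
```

(1, 3, 3, 3)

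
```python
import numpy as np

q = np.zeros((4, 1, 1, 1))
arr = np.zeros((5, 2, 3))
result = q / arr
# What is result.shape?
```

(4, 5, 2, 3)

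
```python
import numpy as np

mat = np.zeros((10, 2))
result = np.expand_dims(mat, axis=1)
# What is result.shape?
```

(10, 1, 2)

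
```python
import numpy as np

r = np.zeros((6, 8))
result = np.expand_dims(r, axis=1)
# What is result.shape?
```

(6, 1, 8)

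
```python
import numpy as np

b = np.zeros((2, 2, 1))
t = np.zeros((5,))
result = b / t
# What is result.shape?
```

(2, 2, 5)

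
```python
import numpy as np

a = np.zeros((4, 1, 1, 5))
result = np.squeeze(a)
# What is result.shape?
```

(4, 5)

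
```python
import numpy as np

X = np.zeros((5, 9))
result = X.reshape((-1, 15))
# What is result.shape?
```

(3, 15)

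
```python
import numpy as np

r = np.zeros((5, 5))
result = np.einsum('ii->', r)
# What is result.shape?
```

()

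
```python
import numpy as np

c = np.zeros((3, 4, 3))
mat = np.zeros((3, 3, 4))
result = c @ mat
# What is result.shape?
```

(3, 4, 4)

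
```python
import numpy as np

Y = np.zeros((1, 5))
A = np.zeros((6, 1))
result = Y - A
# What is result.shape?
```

(6, 5)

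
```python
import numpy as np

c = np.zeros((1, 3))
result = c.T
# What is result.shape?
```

(3, 1)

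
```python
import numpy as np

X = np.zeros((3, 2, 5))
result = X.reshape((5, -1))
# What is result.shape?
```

(5, 6)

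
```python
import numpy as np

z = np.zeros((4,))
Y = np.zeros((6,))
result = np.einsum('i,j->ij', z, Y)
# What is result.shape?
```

(4, 6)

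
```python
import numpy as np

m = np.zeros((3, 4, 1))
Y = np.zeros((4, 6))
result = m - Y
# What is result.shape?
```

(3, 4, 6)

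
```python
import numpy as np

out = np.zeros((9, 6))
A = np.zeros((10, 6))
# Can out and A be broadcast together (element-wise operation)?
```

No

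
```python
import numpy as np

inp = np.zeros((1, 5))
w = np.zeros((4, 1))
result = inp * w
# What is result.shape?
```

(4, 5)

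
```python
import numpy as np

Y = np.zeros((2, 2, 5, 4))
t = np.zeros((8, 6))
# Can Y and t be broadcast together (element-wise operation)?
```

No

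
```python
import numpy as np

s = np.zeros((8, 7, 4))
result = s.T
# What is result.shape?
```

(4, 7, 8)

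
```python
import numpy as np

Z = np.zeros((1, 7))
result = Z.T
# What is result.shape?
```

(7, 1)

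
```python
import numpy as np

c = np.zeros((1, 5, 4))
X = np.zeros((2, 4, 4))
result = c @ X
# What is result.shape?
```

(2, 5, 4)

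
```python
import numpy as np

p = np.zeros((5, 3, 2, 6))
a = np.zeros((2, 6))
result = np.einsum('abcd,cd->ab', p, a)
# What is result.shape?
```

(5, 3)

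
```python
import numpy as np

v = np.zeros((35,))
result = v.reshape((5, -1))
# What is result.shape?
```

(5, 7)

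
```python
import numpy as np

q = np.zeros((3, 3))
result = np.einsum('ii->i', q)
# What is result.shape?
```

(3,)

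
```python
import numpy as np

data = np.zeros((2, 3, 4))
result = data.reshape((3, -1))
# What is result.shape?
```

(3, 8)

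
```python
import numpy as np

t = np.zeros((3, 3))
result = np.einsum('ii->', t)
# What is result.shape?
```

()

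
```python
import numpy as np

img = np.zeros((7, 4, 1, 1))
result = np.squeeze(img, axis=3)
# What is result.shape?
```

(7, 4, 1)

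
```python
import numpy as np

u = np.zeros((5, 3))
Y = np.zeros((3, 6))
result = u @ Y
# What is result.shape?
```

(5, 6)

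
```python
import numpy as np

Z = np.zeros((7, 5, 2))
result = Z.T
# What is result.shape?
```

(2, 5, 7)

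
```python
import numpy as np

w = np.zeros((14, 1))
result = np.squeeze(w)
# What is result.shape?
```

(14,)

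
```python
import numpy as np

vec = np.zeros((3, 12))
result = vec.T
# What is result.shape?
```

(12, 3)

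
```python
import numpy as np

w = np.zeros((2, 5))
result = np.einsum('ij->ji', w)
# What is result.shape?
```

(5, 2)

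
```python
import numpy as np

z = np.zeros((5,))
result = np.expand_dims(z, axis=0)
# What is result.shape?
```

(1, 5)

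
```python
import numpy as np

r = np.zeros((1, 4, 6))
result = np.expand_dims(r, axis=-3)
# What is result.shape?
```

(1, 1, 4, 6)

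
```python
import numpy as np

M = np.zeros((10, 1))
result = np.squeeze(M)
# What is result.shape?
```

(10,)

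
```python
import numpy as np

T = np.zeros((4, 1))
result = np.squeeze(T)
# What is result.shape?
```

(4,)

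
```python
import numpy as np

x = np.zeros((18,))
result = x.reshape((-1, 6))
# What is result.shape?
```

(3, 6)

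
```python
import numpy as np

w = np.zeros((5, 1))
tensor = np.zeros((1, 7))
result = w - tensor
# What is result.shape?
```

(5, 7)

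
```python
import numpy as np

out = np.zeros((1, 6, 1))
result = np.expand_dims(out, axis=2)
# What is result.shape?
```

(1, 6, 1, 1)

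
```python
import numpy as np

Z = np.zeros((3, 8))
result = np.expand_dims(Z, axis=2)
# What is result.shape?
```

(3, 8, 1)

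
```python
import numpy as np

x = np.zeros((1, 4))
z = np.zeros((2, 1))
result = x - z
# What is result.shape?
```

(2, 4)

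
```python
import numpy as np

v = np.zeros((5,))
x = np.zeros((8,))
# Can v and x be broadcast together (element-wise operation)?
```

No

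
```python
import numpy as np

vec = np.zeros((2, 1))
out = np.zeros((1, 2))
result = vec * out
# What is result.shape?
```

(2, 2)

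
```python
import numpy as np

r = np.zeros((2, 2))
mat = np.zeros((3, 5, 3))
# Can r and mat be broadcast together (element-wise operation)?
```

No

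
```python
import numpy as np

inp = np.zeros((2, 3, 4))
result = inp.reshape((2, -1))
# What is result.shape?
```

(2, 12)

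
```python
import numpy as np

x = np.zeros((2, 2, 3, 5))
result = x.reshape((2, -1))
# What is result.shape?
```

(2, 30)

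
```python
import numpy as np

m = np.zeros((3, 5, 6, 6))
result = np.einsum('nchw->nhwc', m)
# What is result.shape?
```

(3, 6, 6, 5)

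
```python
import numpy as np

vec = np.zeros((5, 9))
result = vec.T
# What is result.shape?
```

(9, 5)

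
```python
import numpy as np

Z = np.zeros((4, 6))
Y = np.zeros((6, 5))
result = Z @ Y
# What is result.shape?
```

(4, 5)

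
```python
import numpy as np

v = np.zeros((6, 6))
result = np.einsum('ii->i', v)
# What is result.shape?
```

(6,)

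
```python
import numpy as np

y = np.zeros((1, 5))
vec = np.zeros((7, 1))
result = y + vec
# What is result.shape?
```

(7, 5)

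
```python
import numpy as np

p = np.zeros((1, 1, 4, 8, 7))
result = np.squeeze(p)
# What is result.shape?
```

(4, 8, 7)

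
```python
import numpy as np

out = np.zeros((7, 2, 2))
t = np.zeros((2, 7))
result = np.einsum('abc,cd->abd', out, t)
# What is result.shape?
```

(7, 2, 7)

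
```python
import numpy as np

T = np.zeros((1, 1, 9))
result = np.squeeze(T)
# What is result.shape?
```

(9,)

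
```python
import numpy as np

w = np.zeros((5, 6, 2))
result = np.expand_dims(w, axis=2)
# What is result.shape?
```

(5, 6, 1, 2)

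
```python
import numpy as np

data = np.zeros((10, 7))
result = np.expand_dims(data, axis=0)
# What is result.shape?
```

(1, 10, 7)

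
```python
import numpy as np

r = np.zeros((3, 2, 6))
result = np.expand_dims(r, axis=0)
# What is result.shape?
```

(1, 3, 2, 6)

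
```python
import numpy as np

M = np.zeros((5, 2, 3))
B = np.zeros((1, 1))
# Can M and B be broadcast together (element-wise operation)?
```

Yes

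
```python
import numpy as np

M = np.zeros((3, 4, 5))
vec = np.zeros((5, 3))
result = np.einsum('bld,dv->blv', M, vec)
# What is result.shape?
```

(3, 4, 3)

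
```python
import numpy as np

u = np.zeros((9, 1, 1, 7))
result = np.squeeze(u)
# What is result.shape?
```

(9, 7)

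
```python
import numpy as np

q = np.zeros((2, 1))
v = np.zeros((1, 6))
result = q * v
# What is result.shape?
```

(2, 6)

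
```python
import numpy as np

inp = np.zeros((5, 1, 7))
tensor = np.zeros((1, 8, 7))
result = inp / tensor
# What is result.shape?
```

(5, 8, 7)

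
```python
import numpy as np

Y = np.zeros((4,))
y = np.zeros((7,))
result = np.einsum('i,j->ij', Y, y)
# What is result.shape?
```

(4, 7)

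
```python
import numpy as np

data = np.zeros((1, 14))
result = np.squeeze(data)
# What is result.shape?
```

(14,)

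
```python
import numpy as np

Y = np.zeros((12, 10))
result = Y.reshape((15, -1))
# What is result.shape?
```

(15, 8)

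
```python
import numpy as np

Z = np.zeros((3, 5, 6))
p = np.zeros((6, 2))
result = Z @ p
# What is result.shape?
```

(3, 5, 2)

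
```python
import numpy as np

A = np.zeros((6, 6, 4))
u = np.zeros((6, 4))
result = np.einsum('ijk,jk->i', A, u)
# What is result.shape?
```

(6,)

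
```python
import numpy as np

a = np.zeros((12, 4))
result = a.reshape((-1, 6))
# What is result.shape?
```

(8, 6)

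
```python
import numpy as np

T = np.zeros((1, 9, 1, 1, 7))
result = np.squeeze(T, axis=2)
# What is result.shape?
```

(1, 9, 1, 7)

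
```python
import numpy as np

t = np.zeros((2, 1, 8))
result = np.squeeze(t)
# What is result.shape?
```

(2, 8)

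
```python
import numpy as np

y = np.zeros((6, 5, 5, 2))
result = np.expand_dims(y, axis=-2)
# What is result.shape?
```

(6, 5, 5, 1, 2)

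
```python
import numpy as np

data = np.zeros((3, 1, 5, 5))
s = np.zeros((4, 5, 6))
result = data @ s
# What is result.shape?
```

(3, 4, 5, 6)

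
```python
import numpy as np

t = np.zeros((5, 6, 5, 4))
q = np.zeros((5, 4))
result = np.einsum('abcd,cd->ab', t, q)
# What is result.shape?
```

(5, 6)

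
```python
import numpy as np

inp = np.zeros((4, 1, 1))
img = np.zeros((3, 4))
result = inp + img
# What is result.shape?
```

(4, 3, 4)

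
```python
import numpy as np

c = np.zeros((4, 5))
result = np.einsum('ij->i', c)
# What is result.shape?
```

(4,)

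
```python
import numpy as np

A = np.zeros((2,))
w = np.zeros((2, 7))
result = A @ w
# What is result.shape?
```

(7,)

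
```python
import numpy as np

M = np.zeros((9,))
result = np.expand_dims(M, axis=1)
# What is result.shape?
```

(9, 1)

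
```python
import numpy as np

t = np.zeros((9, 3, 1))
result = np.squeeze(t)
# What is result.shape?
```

(9, 3)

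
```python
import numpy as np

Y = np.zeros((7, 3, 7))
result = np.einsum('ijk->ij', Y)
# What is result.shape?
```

(7, 3)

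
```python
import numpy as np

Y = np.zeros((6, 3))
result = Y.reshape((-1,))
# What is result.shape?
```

(18,)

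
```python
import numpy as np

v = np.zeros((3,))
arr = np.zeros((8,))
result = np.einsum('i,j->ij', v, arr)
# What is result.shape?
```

(3, 8)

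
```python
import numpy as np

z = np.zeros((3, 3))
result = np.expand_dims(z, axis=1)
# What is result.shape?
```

(3, 1, 3)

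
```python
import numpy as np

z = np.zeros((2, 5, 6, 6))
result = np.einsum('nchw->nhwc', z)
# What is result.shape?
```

(2, 6, 6, 5)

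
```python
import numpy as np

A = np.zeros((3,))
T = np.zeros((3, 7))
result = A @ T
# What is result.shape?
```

(7,)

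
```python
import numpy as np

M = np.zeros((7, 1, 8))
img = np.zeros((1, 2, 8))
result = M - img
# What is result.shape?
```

(7, 2, 8)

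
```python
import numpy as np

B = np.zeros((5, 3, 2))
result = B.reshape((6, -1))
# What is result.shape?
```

(6, 5)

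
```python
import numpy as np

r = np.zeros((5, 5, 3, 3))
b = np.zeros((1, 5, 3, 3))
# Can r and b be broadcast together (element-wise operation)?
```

Yes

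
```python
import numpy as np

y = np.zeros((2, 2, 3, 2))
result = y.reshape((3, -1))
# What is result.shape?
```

(3, 8)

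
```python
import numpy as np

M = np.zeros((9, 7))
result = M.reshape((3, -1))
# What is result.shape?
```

(3, 21)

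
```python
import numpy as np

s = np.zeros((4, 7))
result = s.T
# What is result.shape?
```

(7, 4)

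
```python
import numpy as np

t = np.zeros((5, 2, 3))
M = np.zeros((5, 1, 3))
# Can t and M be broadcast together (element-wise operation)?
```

Yes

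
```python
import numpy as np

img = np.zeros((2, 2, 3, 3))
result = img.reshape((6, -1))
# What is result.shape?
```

(6, 6)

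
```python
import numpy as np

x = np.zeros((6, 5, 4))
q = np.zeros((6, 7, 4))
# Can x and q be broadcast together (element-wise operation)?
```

No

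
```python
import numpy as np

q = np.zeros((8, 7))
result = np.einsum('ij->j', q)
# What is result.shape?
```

(7,)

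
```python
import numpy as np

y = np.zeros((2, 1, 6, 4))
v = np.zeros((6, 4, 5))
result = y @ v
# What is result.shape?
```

(2, 6, 6, 5)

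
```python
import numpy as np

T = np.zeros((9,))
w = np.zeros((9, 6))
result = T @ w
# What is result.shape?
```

(6,)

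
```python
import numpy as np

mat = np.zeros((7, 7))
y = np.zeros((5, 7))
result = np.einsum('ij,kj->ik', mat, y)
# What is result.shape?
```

(7, 5)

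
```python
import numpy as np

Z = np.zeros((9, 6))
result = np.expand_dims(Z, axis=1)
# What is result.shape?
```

(9, 1, 6)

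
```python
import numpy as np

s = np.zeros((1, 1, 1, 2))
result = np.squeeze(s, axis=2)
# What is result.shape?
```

(1, 1, 2)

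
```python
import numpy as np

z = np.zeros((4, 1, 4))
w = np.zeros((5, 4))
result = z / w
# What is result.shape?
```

(4, 5, 4)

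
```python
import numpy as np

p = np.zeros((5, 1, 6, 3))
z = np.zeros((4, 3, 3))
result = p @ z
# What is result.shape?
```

(5, 4, 6, 3)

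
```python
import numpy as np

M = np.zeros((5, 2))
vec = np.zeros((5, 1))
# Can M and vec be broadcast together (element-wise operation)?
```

Yes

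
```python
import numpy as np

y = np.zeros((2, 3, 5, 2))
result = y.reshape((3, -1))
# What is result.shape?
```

(3, 20)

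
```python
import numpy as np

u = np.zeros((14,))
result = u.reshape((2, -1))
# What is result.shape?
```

(2, 7)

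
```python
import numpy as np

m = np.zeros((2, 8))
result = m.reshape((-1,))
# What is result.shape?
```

(16,)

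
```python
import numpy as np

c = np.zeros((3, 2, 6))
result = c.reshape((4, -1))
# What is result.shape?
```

(4, 9)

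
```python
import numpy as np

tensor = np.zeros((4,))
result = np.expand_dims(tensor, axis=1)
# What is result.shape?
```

(4, 1)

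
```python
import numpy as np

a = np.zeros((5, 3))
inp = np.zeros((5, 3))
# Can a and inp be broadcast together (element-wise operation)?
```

Yes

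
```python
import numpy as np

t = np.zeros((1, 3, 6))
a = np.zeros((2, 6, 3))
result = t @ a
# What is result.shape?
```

(2, 3, 3)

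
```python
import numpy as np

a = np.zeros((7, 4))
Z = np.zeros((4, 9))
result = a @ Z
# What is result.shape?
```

(7, 9)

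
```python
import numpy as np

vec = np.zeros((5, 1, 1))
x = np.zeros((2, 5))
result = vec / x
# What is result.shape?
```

(5, 2, 5)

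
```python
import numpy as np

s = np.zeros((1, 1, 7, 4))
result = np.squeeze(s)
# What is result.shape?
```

(7, 4)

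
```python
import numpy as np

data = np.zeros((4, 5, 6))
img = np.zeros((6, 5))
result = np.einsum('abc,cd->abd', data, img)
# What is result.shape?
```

(4, 5, 5)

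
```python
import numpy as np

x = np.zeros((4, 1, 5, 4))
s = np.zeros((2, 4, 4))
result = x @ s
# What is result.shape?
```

(4, 2, 5, 4)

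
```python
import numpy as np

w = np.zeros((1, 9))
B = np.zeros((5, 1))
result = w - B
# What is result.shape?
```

(5, 9)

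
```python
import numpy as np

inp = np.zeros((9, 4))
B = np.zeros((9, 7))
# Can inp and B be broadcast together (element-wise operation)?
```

No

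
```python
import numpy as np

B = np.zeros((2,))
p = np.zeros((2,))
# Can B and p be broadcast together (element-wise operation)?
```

Yes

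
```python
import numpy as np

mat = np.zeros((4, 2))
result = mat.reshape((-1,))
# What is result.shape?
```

(8,)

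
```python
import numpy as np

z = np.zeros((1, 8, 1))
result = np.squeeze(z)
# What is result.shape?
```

(8,)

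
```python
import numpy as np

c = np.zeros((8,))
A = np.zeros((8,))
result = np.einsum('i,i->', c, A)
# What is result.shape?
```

()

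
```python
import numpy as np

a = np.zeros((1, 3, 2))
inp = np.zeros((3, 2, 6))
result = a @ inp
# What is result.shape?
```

(3, 3, 6)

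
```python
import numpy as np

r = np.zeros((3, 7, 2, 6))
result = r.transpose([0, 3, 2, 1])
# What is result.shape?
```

(3, 6, 2, 7)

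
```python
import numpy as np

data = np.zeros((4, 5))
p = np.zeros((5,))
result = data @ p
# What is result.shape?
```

(4,)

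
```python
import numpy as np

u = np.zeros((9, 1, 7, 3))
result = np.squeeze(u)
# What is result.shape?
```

(9, 7, 3)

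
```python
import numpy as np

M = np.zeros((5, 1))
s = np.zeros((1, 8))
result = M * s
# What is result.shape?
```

(5, 8)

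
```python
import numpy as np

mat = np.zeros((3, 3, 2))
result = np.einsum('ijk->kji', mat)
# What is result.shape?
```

(2, 3, 3)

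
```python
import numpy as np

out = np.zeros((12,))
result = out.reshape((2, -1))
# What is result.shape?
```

(2, 6)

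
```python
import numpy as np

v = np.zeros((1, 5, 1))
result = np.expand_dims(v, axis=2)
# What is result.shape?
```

(1, 5, 1, 1)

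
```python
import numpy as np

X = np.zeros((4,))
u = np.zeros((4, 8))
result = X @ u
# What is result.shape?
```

(8,)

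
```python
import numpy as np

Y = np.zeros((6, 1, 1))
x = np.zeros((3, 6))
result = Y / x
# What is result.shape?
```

(6, 3, 6)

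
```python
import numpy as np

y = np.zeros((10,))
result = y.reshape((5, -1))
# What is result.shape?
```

(5, 2)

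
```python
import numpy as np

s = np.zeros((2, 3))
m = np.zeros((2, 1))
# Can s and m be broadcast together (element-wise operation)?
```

Yes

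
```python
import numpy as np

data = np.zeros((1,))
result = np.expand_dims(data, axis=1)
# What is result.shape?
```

(1, 1)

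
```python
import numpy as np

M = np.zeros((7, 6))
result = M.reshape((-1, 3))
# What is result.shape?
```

(14, 3)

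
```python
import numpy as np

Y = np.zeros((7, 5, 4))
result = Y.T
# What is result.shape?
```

(4, 5, 7)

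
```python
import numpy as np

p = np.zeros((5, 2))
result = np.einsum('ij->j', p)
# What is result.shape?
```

(2,)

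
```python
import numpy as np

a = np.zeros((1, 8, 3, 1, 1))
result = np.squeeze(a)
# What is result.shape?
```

(8, 3)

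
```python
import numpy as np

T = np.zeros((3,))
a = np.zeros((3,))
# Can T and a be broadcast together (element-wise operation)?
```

Yes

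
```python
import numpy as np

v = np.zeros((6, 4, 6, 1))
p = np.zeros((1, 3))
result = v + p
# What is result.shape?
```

(6, 4, 6, 3)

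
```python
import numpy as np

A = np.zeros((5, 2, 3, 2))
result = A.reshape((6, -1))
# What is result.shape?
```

(6, 10)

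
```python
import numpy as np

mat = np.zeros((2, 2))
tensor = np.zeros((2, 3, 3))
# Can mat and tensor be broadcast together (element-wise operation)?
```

No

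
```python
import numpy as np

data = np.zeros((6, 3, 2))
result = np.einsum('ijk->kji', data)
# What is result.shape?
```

(2, 3, 6)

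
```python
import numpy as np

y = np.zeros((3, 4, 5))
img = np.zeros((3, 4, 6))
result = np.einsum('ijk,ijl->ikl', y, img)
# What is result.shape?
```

(3, 5, 6)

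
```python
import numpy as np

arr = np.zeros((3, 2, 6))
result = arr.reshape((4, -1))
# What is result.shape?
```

(4, 9)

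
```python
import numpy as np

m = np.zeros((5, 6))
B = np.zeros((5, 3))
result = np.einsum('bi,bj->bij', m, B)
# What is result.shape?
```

(5, 6, 3)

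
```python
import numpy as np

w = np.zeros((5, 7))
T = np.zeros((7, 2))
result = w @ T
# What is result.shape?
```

(5, 2)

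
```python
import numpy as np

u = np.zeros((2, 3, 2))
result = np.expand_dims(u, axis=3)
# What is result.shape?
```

(2, 3, 2, 1)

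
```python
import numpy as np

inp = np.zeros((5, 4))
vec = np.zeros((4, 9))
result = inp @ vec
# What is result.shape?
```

(5, 9)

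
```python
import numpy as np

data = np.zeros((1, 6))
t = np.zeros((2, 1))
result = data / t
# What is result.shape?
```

(2, 6)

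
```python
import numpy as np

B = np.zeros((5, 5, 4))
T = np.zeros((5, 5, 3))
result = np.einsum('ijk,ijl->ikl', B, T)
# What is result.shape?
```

(5, 4, 3)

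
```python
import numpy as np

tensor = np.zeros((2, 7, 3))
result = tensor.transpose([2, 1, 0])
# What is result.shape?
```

(3, 7, 2)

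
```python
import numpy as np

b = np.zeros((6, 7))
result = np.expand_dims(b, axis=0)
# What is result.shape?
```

(1, 6, 7)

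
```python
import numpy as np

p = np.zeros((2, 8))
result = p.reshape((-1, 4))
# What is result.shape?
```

(4, 4)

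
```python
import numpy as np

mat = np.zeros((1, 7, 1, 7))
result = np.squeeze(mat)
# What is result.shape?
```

(7, 7)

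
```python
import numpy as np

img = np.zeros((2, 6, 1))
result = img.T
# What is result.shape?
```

(1, 6, 2)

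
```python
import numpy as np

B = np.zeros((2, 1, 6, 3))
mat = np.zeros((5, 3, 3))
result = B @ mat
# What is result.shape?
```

(2, 5, 6, 3)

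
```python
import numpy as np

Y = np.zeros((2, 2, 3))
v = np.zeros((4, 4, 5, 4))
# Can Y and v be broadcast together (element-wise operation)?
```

No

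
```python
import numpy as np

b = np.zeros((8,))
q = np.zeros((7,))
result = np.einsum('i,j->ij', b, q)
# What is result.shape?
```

(8, 7)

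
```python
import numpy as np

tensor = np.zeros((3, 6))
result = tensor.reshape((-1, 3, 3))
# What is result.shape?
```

(2, 3, 3)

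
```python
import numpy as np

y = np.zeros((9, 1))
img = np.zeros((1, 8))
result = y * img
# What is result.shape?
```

(9, 8)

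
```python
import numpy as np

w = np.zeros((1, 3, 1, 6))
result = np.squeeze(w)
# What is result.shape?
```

(3, 6)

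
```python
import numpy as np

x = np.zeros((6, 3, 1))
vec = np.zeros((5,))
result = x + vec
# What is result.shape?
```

(6, 3, 5)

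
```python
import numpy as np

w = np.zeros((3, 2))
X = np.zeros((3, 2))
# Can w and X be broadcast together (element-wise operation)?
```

Yes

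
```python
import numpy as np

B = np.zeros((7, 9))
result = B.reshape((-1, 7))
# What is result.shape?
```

(9, 7)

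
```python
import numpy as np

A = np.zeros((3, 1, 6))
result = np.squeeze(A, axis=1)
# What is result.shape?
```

(3, 6)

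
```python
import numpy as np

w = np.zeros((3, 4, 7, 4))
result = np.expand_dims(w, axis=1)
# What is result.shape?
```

(3, 1, 4, 7, 4)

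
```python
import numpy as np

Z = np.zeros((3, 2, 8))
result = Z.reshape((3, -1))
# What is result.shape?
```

(3, 16)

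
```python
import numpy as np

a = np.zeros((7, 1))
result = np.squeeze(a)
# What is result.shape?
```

(7,)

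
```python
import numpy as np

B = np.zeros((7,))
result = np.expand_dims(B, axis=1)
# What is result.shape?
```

(7, 1)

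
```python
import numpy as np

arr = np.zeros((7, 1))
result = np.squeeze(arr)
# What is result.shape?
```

(7,)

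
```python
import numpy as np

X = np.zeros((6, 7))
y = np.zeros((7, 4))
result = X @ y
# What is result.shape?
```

(6, 4)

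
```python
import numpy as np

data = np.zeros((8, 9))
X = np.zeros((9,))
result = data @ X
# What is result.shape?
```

(8,)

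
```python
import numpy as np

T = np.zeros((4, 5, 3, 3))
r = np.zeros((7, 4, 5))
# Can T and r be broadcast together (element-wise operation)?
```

No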